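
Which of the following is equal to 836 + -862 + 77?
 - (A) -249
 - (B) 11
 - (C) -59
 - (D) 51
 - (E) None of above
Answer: D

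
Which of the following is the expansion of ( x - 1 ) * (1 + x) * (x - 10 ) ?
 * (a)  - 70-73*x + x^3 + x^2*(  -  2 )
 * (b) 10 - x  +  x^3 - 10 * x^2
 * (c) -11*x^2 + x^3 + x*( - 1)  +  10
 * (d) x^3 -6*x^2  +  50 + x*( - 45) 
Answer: b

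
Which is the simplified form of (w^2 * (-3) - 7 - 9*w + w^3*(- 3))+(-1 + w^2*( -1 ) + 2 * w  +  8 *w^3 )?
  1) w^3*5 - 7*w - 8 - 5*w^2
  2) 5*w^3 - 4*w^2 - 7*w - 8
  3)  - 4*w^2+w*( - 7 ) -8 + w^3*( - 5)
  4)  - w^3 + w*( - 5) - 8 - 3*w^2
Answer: 2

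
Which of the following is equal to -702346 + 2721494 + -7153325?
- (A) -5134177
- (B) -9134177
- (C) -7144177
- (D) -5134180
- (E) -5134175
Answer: A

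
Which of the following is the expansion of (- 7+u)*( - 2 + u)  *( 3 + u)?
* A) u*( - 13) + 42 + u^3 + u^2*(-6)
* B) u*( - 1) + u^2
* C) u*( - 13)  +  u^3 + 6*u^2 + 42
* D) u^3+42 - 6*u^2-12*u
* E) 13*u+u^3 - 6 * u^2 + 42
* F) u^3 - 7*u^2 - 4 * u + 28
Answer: A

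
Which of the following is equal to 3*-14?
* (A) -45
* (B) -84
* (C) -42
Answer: C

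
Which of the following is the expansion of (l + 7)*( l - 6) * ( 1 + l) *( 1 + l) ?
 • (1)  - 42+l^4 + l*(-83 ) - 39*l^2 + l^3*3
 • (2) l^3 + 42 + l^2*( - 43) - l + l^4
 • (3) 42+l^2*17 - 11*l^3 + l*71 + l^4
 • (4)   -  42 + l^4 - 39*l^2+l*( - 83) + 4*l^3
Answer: 1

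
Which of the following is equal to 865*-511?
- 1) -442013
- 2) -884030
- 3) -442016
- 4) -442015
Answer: 4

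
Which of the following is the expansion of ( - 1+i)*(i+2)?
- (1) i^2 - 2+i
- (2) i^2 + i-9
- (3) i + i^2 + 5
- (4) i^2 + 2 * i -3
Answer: 1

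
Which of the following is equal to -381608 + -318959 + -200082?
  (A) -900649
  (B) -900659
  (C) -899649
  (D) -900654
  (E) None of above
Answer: A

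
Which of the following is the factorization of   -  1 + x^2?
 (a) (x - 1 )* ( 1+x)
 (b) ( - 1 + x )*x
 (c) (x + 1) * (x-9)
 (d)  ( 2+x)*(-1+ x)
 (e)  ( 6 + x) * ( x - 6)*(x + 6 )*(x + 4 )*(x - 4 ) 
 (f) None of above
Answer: a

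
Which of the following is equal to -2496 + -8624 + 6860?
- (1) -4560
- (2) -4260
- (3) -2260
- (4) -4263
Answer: 2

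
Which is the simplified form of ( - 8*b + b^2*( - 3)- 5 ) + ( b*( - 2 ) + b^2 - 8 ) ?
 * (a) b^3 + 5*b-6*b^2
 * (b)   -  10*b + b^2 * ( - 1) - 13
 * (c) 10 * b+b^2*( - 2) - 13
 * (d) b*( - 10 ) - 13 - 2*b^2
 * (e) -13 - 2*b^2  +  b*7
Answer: d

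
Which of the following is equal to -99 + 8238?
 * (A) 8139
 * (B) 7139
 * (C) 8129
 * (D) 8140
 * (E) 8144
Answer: A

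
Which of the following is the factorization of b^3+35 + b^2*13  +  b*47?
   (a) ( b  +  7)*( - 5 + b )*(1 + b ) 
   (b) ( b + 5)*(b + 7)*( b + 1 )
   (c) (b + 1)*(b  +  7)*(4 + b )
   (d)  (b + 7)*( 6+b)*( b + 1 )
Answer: b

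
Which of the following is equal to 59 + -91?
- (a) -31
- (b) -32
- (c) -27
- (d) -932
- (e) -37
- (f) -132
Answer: b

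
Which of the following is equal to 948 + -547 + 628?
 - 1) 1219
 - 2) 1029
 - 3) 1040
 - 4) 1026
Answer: 2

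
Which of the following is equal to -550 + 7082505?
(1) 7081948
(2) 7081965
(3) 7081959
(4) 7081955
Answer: 4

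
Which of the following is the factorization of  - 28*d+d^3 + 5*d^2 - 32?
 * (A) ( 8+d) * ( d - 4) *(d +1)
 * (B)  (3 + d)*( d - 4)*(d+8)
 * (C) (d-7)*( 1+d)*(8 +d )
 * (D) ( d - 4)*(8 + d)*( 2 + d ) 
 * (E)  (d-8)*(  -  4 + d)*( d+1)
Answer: A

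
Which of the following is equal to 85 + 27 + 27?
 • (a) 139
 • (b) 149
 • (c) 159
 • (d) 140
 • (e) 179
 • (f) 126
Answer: a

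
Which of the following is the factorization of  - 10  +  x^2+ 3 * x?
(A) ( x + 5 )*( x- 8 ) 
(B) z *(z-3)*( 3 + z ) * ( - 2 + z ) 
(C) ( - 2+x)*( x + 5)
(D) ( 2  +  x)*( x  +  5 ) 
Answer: C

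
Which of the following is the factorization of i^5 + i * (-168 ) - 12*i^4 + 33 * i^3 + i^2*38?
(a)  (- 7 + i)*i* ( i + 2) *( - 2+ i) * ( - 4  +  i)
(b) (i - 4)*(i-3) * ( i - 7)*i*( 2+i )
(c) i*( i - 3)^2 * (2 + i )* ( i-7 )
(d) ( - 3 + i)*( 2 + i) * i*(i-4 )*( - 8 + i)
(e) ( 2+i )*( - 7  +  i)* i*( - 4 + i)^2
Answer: b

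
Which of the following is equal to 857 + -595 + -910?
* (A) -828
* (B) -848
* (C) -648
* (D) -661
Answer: C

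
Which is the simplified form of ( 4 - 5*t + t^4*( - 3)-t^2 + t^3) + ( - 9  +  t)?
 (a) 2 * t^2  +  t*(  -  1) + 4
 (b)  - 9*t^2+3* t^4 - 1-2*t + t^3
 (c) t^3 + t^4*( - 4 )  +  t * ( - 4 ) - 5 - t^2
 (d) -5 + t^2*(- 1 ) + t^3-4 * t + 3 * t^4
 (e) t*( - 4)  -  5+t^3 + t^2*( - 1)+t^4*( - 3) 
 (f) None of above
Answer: e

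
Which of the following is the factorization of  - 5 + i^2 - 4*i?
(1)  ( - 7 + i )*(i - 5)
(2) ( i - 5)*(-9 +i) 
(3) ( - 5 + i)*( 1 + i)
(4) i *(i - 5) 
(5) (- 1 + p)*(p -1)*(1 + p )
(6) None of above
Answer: 3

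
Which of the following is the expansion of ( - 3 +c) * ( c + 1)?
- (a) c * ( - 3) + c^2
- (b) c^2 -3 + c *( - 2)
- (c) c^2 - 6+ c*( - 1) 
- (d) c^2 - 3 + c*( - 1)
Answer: b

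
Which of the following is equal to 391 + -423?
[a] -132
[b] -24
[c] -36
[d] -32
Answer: d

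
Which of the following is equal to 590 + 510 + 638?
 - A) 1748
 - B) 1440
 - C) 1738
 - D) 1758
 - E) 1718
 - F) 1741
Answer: C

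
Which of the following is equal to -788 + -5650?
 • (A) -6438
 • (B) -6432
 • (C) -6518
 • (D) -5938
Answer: A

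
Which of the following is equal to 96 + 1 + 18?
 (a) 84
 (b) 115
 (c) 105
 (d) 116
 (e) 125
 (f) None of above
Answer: b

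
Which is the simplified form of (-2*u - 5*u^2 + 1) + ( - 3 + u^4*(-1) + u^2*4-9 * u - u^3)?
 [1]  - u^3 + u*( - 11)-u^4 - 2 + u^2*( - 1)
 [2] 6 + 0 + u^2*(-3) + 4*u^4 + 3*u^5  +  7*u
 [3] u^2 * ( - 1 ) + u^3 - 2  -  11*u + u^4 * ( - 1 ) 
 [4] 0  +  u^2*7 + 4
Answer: 1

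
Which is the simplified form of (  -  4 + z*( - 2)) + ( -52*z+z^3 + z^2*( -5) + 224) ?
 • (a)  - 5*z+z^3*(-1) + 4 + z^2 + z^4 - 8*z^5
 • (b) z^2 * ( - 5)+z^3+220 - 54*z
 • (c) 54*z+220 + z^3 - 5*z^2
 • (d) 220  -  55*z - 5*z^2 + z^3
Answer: b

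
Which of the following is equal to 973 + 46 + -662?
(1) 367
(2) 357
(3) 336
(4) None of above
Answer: 2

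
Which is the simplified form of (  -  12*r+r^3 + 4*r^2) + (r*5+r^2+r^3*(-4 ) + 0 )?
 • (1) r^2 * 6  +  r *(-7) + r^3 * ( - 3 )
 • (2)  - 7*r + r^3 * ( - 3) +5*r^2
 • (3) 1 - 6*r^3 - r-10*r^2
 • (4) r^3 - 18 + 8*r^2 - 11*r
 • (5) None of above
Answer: 2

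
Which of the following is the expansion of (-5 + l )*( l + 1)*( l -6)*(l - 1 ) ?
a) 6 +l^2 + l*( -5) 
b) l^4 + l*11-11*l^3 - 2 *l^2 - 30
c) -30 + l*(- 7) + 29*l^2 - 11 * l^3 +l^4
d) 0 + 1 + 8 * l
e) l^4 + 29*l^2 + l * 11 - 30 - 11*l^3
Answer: e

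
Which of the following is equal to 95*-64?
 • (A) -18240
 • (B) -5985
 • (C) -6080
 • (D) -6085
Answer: C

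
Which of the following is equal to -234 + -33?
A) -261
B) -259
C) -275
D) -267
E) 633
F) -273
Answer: D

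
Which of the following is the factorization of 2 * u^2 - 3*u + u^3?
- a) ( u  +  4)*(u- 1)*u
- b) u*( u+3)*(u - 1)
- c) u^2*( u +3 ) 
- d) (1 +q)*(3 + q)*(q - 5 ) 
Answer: b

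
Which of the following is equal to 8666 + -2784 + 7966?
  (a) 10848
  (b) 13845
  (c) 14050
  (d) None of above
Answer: d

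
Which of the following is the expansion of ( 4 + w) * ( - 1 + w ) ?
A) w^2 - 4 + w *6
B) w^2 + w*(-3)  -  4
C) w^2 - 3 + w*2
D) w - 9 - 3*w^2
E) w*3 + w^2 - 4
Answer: E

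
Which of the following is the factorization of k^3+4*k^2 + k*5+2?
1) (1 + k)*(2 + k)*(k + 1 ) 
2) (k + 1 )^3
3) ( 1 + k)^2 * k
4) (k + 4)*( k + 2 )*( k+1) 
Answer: 1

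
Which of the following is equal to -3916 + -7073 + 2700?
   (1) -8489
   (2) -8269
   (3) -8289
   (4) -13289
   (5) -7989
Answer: 3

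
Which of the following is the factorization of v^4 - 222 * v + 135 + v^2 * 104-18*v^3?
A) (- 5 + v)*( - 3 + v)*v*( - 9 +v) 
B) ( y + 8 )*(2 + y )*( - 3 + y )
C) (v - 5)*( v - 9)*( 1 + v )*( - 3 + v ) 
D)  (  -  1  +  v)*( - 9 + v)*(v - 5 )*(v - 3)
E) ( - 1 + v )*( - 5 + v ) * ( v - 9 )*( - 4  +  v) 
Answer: D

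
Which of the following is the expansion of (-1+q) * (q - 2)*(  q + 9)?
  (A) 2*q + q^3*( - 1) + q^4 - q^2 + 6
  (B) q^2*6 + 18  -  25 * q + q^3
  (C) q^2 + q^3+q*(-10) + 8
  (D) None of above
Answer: B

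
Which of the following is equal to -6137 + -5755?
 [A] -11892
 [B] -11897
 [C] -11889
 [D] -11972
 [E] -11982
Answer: A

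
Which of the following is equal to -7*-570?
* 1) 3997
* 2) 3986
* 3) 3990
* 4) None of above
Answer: 3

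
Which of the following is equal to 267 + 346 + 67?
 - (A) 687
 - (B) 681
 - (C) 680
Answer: C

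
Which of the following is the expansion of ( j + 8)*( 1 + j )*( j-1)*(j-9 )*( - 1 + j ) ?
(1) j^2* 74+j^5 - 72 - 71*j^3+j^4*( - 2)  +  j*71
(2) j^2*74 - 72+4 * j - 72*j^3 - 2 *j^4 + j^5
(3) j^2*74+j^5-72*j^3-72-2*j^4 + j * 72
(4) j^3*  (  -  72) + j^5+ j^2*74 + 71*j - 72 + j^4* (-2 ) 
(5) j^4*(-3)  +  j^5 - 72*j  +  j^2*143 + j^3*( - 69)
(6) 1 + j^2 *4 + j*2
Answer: 4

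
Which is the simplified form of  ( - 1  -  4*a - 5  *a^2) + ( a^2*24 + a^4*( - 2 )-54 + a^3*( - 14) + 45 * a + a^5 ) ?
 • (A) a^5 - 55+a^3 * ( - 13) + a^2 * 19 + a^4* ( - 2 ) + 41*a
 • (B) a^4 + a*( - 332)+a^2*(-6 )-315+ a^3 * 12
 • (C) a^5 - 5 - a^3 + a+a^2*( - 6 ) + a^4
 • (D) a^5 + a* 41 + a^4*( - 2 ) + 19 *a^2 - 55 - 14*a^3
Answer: D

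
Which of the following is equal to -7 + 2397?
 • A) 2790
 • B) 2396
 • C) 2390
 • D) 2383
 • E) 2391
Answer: C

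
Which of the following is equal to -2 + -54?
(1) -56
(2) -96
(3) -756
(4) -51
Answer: 1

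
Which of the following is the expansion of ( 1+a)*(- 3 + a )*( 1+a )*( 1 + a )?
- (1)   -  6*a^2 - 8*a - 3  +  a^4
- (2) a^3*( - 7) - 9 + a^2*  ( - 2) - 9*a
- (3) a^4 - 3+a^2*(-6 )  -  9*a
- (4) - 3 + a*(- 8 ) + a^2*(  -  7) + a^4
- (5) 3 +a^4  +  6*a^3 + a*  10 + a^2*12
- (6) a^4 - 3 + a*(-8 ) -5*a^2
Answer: 1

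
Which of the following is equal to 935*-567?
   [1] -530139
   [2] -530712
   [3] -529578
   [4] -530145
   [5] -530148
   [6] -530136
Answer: 4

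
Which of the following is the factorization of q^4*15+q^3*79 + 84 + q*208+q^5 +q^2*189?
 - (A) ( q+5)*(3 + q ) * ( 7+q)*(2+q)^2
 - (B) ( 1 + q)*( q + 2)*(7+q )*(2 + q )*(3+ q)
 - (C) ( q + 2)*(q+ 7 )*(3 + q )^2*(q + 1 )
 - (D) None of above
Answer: B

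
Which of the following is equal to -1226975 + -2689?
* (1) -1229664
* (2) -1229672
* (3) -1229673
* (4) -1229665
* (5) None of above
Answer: 1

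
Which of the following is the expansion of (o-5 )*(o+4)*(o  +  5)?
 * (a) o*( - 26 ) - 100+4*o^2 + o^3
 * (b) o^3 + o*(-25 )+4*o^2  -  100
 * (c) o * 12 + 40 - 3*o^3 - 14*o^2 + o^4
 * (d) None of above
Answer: b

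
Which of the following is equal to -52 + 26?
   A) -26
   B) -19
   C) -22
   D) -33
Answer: A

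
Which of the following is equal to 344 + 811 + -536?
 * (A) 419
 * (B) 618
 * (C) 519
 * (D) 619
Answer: D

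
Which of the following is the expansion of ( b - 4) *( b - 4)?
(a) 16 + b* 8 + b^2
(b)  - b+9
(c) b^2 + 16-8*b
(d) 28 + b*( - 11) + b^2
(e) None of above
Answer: c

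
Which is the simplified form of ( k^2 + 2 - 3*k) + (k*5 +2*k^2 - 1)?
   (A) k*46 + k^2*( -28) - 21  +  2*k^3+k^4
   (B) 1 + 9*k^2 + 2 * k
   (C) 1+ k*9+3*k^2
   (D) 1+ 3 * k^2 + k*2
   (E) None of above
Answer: D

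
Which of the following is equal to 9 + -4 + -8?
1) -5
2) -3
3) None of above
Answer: 2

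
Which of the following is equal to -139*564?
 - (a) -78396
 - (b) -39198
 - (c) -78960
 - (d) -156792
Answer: a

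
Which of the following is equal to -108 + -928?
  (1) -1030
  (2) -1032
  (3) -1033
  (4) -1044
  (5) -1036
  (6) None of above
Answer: 5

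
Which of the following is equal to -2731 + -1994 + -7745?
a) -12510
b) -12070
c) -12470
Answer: c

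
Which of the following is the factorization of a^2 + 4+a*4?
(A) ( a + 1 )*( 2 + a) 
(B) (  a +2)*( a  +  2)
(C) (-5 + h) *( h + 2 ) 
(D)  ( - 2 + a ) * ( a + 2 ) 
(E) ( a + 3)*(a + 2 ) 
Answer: B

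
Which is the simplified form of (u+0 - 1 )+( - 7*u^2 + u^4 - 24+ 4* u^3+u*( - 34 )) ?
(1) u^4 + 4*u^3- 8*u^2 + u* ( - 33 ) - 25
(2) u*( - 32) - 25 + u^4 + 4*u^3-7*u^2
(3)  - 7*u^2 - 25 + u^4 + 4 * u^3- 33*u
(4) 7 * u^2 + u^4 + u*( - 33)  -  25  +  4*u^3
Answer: 3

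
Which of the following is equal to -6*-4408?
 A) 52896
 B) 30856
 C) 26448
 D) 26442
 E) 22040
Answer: C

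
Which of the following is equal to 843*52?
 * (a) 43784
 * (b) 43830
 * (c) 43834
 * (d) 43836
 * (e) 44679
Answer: d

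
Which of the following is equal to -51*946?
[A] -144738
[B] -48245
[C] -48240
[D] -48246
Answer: D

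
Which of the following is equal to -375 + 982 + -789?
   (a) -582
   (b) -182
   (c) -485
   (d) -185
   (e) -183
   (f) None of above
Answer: b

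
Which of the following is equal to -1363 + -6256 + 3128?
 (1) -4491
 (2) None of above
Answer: 1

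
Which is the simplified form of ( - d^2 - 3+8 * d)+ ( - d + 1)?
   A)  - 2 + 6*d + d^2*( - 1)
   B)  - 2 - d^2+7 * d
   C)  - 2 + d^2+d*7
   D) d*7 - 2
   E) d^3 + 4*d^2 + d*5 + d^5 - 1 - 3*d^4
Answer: B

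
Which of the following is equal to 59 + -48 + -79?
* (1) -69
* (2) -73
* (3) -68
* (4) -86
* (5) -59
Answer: 3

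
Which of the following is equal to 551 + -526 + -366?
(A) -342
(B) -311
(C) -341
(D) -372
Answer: C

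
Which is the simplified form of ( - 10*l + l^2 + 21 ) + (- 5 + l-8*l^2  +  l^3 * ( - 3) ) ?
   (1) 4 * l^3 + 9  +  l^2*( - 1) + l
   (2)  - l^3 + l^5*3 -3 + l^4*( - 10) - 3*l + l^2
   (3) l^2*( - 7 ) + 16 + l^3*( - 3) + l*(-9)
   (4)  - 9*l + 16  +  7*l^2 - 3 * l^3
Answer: 3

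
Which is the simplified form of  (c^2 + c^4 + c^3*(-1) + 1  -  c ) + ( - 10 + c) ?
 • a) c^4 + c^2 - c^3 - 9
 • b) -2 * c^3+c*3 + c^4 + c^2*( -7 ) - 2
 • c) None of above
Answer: a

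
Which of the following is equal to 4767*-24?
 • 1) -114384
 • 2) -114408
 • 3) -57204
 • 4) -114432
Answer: 2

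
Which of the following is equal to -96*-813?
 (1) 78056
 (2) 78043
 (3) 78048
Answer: 3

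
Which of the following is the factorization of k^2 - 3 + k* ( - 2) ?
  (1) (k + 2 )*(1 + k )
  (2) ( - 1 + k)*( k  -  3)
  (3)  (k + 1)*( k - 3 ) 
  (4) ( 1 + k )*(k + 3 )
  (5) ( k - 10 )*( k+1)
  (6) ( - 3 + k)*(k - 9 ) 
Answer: 3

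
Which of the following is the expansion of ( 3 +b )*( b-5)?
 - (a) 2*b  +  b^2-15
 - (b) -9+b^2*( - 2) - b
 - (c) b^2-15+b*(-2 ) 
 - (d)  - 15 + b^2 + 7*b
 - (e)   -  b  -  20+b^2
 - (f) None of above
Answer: c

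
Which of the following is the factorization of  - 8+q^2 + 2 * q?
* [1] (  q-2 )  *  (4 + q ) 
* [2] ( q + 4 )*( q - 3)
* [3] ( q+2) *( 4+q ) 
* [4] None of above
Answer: 1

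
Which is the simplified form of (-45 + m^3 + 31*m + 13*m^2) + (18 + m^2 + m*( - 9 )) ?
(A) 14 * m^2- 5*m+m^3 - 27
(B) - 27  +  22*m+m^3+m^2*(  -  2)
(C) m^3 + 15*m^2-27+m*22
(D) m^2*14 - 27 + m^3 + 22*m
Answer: D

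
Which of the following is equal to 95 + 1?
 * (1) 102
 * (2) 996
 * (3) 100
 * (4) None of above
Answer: 4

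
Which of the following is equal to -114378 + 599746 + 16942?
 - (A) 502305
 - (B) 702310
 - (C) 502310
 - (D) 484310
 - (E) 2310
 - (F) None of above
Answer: C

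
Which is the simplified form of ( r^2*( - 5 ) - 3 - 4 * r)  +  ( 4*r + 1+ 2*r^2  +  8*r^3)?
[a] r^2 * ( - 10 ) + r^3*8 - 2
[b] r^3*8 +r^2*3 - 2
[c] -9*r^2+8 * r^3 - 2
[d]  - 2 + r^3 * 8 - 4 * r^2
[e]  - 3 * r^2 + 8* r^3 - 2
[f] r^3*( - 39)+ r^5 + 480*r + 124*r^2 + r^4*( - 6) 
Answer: e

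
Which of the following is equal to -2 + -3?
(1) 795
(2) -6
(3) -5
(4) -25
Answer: 3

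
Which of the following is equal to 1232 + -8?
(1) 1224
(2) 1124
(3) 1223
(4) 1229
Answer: 1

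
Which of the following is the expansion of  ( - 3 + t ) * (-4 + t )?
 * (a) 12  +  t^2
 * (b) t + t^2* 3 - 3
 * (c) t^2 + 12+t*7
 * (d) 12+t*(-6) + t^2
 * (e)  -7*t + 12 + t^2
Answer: e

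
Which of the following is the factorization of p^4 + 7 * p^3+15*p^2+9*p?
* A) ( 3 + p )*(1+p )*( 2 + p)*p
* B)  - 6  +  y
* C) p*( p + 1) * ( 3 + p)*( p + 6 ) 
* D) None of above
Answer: D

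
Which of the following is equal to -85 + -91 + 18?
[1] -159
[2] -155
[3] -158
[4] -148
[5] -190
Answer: 3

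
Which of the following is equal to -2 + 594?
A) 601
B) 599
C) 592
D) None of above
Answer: C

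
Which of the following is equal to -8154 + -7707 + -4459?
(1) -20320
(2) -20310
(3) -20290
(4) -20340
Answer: 1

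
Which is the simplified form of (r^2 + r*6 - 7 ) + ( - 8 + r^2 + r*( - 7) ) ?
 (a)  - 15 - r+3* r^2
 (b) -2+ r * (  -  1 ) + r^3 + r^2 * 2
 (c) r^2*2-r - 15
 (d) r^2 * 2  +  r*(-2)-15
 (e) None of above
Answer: c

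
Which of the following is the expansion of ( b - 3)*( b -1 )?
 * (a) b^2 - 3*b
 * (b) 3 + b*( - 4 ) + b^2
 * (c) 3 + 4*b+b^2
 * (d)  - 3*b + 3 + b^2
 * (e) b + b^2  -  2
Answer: b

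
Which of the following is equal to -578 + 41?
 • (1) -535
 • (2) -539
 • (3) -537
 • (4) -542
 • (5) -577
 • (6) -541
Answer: 3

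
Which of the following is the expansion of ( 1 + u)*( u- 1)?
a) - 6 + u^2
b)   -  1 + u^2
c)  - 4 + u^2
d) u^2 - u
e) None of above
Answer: b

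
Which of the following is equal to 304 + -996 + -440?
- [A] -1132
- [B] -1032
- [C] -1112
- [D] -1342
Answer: A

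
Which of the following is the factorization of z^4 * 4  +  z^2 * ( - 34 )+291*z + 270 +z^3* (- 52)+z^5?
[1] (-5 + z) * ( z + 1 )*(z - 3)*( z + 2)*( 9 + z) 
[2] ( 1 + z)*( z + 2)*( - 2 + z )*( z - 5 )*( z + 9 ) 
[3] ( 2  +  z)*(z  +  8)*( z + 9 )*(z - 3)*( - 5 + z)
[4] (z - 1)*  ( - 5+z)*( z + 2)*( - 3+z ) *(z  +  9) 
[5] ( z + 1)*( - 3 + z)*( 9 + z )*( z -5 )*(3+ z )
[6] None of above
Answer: 1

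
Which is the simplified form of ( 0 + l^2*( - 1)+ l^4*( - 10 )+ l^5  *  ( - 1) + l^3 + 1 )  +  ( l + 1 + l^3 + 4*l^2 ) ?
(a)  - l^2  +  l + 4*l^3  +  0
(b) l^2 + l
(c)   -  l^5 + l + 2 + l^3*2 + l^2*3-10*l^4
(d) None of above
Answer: c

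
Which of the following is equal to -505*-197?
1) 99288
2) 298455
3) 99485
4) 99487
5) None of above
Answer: 3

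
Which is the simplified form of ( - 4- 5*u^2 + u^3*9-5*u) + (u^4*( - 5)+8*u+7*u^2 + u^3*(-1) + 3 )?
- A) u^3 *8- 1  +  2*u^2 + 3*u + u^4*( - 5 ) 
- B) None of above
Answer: A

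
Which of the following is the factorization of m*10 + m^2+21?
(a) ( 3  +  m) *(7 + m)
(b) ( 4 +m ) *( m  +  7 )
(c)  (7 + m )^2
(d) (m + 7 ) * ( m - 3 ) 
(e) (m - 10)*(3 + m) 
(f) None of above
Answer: a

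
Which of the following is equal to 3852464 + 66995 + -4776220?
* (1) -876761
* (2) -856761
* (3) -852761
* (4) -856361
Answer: 2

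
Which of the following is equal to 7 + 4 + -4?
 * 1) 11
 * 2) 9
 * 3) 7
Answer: 3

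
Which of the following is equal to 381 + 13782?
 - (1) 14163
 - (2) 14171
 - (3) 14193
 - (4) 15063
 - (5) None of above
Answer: 1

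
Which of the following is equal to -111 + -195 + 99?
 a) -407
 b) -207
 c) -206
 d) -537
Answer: b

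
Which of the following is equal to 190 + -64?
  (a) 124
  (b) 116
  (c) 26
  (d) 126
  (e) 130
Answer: d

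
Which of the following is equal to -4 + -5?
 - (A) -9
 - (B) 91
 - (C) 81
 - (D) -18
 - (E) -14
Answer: A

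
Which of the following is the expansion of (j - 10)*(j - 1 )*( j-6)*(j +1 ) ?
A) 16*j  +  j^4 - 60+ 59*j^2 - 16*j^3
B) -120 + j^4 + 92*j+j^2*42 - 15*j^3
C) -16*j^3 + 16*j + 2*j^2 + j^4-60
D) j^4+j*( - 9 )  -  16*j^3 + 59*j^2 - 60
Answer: A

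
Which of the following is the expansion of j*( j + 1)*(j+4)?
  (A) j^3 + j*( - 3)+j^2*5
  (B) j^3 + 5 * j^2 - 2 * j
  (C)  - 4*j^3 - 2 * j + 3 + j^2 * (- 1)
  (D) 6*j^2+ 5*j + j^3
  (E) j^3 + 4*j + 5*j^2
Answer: E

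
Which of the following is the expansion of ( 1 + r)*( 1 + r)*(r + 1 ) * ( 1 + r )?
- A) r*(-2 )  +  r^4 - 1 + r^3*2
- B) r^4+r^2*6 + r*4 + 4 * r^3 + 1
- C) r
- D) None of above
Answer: B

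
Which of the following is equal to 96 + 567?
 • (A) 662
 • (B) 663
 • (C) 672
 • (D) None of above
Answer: B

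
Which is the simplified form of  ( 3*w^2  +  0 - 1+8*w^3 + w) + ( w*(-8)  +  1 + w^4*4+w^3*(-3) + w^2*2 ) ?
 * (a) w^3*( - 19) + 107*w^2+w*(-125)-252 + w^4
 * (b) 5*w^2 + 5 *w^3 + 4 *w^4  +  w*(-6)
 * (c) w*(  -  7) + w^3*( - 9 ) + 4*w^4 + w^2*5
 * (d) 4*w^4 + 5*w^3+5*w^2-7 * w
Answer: d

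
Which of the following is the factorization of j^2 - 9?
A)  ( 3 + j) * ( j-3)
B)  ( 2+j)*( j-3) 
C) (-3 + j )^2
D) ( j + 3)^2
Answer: A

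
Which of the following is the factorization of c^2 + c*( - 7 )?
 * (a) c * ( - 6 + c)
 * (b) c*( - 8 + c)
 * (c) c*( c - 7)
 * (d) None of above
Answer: c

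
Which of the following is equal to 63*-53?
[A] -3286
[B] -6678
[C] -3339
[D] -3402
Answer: C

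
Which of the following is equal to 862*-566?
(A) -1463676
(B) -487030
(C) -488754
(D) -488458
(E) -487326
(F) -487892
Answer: F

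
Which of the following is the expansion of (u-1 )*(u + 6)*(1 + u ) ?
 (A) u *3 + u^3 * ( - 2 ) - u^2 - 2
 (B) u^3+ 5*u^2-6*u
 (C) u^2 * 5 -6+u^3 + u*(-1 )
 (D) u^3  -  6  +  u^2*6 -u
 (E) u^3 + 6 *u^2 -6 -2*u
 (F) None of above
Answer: D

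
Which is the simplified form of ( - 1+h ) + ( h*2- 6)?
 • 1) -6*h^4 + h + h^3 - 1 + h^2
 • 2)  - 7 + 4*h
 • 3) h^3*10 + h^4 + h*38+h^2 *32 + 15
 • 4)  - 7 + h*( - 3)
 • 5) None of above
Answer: 5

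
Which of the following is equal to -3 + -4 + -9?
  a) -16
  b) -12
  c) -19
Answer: a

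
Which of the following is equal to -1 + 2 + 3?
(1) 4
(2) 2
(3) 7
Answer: 1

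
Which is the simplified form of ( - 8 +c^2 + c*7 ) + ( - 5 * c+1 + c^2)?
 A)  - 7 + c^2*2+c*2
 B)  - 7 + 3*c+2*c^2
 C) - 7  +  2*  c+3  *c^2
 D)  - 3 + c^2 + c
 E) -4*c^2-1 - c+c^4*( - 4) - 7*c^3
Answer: A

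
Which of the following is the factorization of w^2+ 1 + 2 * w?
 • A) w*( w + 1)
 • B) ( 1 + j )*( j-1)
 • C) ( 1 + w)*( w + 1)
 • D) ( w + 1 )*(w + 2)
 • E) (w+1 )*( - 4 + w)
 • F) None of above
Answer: C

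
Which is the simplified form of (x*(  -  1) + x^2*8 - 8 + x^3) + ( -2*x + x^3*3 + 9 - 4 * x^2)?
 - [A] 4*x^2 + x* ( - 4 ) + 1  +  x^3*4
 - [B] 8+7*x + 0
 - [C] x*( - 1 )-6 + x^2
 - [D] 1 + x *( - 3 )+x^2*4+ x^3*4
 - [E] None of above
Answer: D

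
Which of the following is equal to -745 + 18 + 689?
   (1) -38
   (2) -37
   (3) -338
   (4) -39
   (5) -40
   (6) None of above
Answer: 1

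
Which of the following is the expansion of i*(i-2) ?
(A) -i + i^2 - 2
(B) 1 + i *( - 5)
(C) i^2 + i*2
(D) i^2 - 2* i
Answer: D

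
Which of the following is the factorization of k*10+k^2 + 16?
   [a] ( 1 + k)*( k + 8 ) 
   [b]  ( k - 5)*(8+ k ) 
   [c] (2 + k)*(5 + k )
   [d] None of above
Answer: d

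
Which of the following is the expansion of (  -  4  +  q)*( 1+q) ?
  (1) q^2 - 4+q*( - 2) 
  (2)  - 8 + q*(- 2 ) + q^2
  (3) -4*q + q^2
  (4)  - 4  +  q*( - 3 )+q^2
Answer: 4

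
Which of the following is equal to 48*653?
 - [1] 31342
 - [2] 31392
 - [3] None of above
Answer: 3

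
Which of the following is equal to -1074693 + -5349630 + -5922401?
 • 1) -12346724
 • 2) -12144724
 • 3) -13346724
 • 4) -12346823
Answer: 1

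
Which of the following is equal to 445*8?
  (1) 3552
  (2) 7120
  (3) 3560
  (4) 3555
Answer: 3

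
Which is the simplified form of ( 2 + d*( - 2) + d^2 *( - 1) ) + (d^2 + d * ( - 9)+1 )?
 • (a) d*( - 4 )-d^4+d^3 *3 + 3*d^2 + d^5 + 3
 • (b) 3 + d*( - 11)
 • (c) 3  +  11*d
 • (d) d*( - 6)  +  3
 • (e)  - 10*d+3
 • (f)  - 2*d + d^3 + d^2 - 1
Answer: b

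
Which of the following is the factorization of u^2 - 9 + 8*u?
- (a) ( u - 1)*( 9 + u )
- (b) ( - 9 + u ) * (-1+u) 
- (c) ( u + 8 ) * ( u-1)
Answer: a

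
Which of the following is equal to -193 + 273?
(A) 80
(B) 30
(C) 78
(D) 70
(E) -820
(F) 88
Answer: A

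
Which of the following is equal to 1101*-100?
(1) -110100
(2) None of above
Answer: 1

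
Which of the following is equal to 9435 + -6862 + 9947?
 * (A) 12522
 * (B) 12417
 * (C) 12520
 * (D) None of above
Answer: C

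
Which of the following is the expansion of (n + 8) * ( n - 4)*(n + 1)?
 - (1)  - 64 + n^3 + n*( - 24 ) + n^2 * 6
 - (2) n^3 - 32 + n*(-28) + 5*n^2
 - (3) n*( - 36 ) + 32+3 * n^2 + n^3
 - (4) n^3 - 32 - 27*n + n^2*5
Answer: 2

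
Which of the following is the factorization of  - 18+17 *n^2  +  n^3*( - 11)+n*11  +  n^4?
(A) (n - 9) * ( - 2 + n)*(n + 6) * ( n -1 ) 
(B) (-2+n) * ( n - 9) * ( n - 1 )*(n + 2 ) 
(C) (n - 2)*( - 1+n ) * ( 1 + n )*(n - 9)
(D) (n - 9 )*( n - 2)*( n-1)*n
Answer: C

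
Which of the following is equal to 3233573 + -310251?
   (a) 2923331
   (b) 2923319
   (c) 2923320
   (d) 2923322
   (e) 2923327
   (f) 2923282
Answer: d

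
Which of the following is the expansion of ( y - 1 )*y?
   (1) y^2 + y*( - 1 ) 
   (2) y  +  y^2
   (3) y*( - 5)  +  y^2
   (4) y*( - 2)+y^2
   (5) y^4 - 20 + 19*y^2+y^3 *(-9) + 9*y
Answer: 1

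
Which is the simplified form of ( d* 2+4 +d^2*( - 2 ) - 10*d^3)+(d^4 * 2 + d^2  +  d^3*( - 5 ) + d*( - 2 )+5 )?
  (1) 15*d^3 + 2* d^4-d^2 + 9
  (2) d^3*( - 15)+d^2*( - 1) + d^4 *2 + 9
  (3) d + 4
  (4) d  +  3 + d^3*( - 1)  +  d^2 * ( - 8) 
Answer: 2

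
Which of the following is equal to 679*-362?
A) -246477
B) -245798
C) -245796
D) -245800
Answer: B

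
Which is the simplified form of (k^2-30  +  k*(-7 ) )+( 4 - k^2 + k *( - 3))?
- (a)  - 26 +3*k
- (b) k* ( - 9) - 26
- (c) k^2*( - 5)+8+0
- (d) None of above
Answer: d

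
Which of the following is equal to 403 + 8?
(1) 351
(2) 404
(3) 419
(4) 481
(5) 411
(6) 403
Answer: 5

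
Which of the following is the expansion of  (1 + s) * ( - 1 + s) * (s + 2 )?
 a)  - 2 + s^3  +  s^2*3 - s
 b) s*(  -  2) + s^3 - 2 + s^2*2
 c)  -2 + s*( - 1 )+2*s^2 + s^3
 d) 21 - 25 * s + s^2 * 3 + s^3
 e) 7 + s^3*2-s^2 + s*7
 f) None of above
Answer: c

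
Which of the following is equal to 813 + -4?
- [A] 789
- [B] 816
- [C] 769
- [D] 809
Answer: D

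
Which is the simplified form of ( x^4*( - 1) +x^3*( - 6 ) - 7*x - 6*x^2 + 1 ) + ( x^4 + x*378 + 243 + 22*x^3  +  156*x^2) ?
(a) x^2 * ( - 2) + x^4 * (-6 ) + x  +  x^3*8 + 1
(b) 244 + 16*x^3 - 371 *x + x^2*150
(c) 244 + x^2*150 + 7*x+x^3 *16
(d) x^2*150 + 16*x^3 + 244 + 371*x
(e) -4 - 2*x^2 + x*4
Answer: d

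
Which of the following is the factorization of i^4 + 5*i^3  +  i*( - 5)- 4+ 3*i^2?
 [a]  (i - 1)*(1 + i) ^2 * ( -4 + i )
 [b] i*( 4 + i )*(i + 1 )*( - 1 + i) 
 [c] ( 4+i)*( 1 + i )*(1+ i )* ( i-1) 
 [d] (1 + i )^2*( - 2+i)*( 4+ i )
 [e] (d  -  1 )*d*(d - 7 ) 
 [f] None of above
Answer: c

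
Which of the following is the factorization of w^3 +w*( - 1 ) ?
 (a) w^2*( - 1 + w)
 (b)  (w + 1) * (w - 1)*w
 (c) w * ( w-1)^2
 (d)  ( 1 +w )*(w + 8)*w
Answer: b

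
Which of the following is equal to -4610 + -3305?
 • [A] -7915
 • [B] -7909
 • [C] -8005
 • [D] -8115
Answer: A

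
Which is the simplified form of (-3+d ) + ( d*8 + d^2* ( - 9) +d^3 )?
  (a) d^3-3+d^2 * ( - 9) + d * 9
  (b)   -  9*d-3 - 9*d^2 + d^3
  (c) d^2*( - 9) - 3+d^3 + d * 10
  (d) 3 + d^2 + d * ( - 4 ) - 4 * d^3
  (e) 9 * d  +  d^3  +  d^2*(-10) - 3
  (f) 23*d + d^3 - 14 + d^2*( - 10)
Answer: a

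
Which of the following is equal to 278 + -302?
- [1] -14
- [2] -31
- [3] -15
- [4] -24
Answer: 4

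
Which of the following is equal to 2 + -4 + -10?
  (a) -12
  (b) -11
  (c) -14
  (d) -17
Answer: a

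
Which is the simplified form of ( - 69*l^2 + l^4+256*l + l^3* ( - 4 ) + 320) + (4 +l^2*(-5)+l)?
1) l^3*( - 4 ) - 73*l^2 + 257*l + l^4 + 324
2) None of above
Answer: 2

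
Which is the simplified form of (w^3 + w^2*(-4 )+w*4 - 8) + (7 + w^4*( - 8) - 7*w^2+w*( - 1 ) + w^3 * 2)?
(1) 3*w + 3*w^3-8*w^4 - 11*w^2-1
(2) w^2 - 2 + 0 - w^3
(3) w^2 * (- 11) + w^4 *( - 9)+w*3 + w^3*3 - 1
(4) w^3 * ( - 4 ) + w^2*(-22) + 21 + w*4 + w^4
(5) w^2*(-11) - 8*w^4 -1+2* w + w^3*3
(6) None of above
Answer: 1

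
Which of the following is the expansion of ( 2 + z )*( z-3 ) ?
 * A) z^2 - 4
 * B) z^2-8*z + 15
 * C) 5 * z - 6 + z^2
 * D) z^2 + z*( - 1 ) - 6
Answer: D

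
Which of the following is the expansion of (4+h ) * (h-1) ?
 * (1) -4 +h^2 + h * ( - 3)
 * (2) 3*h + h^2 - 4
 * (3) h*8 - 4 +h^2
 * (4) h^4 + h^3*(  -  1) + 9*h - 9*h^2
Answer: 2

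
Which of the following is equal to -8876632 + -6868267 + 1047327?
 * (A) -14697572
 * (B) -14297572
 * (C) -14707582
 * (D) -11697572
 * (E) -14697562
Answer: A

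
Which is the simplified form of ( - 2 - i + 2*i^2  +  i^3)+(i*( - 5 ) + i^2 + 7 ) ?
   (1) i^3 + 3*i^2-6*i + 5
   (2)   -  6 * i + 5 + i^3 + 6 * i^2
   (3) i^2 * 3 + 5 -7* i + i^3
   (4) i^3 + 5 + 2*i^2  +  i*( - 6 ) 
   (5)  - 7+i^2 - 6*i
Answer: 1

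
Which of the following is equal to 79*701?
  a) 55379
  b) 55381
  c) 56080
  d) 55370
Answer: a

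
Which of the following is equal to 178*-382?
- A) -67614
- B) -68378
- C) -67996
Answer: C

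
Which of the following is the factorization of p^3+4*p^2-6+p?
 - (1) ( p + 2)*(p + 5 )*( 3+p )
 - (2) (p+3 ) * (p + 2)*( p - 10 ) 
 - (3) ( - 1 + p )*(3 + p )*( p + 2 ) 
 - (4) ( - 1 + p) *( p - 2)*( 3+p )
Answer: 3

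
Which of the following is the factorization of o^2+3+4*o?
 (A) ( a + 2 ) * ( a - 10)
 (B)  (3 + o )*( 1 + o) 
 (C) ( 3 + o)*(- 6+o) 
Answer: B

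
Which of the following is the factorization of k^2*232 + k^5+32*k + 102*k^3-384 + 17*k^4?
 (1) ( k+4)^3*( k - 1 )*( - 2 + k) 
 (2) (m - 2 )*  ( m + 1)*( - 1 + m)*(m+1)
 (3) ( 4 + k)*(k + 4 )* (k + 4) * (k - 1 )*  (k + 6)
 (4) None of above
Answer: 3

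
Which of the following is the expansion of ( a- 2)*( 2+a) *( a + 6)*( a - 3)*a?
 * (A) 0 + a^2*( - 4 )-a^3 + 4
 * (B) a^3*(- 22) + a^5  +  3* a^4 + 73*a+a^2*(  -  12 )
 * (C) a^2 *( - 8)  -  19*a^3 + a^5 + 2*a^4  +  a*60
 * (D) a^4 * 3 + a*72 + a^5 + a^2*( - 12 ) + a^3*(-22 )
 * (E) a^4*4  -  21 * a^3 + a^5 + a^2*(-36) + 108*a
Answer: D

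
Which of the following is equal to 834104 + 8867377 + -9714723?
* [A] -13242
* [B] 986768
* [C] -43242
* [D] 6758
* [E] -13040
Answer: A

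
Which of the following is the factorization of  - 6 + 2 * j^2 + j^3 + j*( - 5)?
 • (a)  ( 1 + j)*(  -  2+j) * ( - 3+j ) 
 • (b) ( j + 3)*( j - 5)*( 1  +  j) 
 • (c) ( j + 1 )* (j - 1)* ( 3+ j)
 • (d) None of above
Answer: d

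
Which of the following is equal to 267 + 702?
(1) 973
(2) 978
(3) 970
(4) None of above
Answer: 4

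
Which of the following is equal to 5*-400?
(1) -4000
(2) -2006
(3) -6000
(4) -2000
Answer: 4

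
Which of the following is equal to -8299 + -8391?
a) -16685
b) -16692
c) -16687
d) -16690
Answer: d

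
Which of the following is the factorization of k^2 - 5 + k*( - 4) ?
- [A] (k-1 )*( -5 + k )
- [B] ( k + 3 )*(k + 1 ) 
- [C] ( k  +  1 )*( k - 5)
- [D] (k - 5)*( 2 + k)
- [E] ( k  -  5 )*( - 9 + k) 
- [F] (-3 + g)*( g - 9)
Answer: C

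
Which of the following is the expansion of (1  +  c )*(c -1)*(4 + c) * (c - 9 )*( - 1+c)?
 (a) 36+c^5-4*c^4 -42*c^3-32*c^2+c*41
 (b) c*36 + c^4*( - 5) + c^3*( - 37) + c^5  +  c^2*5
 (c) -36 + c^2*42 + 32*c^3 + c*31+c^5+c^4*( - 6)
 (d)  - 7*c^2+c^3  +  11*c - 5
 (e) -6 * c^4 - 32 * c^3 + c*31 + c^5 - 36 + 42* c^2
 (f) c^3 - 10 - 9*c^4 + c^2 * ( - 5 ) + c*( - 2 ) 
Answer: e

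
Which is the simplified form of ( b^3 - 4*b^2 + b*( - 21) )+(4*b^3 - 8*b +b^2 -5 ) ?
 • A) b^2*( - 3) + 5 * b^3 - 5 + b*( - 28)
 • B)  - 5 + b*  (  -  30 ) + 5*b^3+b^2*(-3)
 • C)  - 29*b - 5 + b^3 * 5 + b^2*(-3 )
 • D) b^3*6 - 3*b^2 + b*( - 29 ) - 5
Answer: C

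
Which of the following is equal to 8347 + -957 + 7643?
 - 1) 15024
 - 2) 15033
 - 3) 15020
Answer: 2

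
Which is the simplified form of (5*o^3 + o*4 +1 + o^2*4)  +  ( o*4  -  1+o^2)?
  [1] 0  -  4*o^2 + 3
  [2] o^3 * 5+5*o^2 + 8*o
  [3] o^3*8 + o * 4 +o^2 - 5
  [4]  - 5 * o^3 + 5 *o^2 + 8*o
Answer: 2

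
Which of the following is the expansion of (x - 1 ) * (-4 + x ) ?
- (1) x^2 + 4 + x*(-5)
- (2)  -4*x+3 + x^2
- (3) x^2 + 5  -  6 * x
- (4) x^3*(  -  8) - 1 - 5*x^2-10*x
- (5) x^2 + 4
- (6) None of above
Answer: 1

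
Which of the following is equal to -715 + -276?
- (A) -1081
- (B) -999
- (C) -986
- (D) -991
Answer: D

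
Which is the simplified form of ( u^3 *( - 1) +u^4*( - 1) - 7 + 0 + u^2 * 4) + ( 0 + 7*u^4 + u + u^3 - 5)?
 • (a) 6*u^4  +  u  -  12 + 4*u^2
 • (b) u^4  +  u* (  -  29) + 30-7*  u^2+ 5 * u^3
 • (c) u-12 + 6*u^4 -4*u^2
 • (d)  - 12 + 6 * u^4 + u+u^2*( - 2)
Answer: a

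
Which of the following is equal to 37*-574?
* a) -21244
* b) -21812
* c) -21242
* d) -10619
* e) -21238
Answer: e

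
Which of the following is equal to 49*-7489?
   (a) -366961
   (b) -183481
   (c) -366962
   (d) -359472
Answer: a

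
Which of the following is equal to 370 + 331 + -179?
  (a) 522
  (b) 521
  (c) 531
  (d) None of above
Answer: a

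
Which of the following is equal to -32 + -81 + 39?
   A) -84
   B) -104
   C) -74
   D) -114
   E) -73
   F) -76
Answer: C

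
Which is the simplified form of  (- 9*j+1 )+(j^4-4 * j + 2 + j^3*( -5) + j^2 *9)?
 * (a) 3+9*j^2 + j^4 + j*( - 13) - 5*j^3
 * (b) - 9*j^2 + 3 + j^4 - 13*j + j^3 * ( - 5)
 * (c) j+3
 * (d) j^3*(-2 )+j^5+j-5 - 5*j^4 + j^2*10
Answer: a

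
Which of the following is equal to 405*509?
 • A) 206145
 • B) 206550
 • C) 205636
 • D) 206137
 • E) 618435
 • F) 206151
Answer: A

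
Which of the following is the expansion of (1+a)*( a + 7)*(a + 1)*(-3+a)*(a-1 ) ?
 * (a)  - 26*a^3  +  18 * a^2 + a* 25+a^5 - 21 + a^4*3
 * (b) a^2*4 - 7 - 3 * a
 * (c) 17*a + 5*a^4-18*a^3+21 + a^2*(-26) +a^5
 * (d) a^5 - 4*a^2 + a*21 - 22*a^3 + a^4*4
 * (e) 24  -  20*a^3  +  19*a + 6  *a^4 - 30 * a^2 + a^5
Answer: c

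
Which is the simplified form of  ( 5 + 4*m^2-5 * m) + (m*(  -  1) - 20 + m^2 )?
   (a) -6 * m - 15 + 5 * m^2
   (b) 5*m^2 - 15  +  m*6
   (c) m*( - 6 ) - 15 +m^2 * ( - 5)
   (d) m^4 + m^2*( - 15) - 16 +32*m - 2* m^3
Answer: a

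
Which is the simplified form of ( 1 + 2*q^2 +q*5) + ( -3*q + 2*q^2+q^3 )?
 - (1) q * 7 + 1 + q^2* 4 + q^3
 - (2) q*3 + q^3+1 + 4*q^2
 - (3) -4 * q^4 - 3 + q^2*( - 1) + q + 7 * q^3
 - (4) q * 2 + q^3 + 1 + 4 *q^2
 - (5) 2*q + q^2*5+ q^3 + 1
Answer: 4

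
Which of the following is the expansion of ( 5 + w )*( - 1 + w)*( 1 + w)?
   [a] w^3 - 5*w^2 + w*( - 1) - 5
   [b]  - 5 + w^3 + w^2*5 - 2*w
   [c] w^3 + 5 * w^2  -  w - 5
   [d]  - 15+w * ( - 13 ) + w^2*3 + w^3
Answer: c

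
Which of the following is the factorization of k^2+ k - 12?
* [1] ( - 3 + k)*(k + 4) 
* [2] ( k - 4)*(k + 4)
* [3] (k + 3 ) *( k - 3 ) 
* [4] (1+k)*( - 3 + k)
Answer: 1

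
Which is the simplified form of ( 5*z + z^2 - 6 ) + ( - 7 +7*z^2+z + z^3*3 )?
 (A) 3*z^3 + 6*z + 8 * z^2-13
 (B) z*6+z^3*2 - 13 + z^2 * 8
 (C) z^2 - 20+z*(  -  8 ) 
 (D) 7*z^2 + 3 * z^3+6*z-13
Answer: A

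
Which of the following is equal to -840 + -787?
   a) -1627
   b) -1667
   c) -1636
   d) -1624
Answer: a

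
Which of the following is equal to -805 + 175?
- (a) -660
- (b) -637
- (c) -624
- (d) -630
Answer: d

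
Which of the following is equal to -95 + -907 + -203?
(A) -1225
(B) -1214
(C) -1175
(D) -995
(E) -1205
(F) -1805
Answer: E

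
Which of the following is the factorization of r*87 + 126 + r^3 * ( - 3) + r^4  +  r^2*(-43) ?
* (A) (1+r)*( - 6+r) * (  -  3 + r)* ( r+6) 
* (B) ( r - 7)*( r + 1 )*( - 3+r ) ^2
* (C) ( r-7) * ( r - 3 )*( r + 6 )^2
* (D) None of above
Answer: D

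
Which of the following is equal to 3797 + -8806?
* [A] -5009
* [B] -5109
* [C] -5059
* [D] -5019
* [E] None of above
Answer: A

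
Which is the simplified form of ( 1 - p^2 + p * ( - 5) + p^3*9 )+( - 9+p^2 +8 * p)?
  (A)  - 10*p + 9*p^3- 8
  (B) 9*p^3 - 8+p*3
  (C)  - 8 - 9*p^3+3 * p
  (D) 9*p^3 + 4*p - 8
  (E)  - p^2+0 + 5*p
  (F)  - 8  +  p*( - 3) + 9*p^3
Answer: B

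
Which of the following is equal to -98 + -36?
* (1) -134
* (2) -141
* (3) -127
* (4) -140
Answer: 1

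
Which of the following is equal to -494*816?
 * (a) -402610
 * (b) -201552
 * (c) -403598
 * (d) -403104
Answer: d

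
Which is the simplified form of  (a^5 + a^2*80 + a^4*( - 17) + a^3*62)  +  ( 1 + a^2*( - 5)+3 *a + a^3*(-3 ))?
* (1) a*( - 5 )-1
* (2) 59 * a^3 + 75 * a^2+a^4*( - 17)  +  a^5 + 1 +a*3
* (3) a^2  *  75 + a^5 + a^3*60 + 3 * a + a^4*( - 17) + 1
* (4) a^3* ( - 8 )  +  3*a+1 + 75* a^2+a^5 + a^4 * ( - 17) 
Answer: 2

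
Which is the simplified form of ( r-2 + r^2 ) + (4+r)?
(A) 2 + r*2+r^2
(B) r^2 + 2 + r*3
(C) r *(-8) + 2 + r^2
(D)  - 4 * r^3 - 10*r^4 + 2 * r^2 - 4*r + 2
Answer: A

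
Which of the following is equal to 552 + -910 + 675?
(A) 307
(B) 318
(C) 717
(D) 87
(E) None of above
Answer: E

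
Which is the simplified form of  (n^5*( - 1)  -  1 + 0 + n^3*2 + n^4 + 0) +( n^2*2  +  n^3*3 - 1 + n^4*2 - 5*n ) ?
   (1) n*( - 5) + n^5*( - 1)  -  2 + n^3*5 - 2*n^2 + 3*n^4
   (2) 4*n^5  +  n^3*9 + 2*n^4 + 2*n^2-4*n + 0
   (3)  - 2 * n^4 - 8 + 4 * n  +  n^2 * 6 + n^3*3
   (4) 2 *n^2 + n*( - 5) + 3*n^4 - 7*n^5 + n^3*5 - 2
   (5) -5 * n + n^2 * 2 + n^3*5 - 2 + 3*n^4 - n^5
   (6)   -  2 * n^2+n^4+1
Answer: 5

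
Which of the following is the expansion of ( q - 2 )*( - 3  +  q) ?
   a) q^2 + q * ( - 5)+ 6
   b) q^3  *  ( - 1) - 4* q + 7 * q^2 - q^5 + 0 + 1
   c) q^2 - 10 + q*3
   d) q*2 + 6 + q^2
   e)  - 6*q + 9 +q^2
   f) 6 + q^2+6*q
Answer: a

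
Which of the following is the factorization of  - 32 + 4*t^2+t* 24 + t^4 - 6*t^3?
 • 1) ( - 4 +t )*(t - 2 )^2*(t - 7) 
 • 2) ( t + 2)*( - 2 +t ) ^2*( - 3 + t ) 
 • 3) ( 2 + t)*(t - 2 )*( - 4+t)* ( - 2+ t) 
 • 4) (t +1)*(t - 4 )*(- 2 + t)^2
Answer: 3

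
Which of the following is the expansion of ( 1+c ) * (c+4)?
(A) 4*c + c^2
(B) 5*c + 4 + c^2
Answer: B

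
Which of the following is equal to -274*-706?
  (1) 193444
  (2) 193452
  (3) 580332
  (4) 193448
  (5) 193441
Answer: 1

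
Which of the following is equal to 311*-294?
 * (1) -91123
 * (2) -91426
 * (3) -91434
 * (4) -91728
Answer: 3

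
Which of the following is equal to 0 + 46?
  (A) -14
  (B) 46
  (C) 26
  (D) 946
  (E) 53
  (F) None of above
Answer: B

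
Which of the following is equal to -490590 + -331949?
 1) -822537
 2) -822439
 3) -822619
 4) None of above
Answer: 4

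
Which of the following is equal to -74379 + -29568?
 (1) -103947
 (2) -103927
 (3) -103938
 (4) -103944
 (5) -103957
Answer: 1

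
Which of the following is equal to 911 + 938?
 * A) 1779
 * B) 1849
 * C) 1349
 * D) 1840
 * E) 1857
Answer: B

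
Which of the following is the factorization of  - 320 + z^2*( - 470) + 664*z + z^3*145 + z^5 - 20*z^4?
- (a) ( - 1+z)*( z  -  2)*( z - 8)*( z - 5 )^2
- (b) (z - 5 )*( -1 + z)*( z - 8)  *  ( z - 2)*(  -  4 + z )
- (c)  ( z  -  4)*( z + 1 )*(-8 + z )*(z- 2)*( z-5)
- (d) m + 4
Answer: b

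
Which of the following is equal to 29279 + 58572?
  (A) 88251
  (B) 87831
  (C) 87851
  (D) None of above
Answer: C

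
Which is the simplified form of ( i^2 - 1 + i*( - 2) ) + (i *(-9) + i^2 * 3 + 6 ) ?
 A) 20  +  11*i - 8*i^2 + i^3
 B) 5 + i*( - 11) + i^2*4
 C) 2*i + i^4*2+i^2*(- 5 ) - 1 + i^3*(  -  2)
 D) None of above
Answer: B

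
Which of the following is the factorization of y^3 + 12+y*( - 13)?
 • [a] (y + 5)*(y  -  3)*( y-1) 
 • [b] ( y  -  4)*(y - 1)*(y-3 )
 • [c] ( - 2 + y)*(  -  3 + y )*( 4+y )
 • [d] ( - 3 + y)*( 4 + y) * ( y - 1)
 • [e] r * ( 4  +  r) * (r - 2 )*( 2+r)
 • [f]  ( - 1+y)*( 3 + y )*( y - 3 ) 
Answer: d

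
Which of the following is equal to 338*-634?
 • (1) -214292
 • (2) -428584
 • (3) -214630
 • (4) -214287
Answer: 1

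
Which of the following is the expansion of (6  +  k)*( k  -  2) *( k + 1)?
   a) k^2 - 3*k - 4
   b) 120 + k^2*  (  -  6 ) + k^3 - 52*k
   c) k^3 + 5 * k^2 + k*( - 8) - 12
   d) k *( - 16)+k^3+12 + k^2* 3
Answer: c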